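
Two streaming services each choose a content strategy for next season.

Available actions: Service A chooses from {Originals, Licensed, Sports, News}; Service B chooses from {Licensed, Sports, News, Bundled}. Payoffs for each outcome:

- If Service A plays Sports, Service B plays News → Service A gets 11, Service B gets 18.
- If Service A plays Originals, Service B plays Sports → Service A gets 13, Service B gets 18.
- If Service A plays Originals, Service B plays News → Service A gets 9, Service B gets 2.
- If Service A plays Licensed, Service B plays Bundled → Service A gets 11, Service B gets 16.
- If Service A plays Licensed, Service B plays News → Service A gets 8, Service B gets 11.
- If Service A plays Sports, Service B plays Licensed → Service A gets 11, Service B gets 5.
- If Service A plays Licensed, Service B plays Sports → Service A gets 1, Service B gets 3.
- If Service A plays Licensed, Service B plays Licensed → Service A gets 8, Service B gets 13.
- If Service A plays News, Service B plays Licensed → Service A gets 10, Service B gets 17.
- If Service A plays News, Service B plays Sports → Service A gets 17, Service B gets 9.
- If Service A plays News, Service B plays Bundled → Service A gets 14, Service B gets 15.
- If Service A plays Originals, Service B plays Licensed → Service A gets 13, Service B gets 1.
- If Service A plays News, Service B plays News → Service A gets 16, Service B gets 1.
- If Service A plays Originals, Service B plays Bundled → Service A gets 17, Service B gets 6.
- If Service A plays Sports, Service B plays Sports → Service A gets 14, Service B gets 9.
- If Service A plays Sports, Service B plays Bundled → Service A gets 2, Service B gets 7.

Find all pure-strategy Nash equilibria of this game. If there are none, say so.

No pure-strategy Nash equilibrium.

(Originals, Licensed): Service B can switch to Sports (1 → 18). Not NE.
(Originals, Sports): Service A can switch to Sports (13 → 14). Not NE.
(Originals, News): Service A can switch to Sports (9 → 11). Not NE.
(Originals, Bundled): Service B can switch to Sports (6 → 18). Not NE.
(Licensed, Licensed): Service A can switch to Originals (8 → 13). Not NE.
(Licensed, Sports): Service A can switch to Originals (1 → 13). Not NE.
(Licensed, News): Service A can switch to Originals (8 → 9). Not NE.
(Licensed, Bundled): Service A can switch to Originals (11 → 17). Not NE.
(Sports, Licensed): Service A can switch to Originals (11 → 13). Not NE.
(Sports, Sports): Service A can switch to News (14 → 17). Not NE.
(Sports, News): Service A can switch to News (11 → 16). Not NE.
(Sports, Bundled): Service A can switch to Originals (2 → 17). Not NE.
(The remaining 4 profiles each have a profitable deviation by the same check.)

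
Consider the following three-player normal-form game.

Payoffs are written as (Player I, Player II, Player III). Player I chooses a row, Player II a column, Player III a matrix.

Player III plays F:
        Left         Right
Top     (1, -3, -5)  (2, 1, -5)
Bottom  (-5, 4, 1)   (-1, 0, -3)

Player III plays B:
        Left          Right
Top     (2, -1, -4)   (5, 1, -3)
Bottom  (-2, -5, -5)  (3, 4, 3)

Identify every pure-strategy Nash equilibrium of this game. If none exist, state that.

Pure NE: (Top, Right, B)

Check each profile: it is a Nash equilibrium iff no player can strictly gain by switching unilaterally.
(Top, Left, F): Player II can switch to Right (-3 → 1). Not NE.
(Top, Left, B): Player II can switch to Right (-1 → 1). Not NE.
(Top, Right, F): Player III can switch to B (-5 → -3). Not NE.
(Top, Right, B): Player I gets 5, best alternative 3; Player II gets 1, best alternative -1; Player III gets -3, best alternative -5. No profitable deviation — NE.
(Bottom, Left, F): Player I can switch to Top (-5 → 1). Not NE.
(Bottom, Left, B): Player I can switch to Top (-2 → 2). Not NE.
(Bottom, Right, F): Player I can switch to Top (-1 → 2). Not NE.
(Bottom, Right, B): Player I can switch to Top (3 → 5). Not NE.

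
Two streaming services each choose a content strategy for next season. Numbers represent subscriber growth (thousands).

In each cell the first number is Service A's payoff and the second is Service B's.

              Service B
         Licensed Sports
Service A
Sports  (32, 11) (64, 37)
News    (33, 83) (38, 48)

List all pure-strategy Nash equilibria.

(Sports, Licensed): Service A can switch to News (32 → 33). Not NE.
(Sports, Sports): Service A gets 64, best alternative 38; Service B gets 37, best alternative 11. No profitable deviation — NE.
(News, Licensed): Service A gets 33, best alternative 32; Service B gets 83, best alternative 48. No profitable deviation — NE.
(News, Sports): Service A can switch to Sports (38 → 64). Not NE.

(Sports, Sports) and (News, Licensed)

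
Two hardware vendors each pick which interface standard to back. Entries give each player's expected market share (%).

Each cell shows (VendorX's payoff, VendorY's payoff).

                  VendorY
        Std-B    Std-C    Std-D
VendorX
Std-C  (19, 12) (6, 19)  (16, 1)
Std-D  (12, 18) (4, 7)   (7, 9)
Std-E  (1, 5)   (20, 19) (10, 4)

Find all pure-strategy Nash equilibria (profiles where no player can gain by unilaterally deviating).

The unique pure-strategy Nash equilibrium is (Std-E, Std-C).

(Std-C, Std-B): VendorY can switch to Std-C (12 → 19). Not NE.
(Std-C, Std-C): VendorX can switch to Std-E (6 → 20). Not NE.
(Std-C, Std-D): VendorY can switch to Std-B (1 → 12). Not NE.
(Std-D, Std-B): VendorX can switch to Std-C (12 → 19). Not NE.
(Std-D, Std-C): VendorX can switch to Std-C (4 → 6). Not NE.
(Std-D, Std-D): VendorX can switch to Std-C (7 → 16). Not NE.
(Std-E, Std-B): VendorX can switch to Std-C (1 → 19). Not NE.
(Std-E, Std-C): VendorX gets 20, best alternative 6; VendorY gets 19, best alternative 5. No profitable deviation — NE.
(Std-E, Std-D): VendorX can switch to Std-C (10 → 16). Not NE.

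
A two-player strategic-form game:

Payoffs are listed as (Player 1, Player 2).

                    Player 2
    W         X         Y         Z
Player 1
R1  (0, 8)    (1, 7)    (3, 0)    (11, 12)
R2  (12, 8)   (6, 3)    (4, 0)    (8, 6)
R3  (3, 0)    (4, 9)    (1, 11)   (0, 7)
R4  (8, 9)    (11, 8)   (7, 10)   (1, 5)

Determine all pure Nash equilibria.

The pure Nash equilibria are (R1, Z) and (R2, W) and (R4, Y).

Player 1 against W: payoffs 0, 12, 3, 8 → best response R2.
Player 1 against X: payoffs 1, 6, 4, 11 → best response R4.
Player 1 against Y: payoffs 3, 4, 1, 7 → best response R4.
Player 1 against Z: payoffs 11, 8, 0, 1 → best response R1.
Player 2 against R1: payoffs 8, 7, 0, 12 → best response Z.
Player 2 against R2: payoffs 8, 3, 0, 6 → best response W.
Player 2 against R3: payoffs 0, 9, 11, 7 → best response Y.
Player 2 against R4: payoffs 9, 8, 10, 5 → best response Y.
Mutual best responses: (R1, Z); (R2, W); (R4, Y).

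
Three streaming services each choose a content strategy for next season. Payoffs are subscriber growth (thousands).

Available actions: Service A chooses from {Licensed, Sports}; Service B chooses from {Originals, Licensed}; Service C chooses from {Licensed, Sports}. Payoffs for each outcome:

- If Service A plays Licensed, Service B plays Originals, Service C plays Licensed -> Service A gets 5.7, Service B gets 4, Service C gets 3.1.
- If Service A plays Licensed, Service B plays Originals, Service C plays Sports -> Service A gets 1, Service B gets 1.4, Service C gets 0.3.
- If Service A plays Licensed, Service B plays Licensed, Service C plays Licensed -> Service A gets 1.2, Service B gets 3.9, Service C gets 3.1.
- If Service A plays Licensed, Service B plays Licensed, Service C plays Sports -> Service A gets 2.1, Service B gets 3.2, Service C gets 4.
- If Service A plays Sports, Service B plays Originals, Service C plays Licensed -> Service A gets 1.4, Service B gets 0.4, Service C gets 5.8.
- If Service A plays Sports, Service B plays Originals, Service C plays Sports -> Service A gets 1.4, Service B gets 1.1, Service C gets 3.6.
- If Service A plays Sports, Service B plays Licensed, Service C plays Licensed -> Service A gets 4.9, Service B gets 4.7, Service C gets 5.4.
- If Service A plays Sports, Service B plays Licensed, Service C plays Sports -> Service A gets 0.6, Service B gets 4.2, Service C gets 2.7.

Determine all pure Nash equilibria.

Pure-strategy Nash equilibria: (Licensed, Originals, Licensed); (Licensed, Licensed, Sports); (Sports, Licensed, Licensed)

(Licensed, Originals, Licensed): Service A gets 5.7, best alternative 1.4; Service B gets 4, best alternative 3.9; Service C gets 3.1, best alternative 0.3. No profitable deviation — NE.
(Licensed, Originals, Sports): Service A can switch to Sports (1 → 1.4). Not NE.
(Licensed, Licensed, Licensed): Service A can switch to Sports (1.2 → 4.9). Not NE.
(Licensed, Licensed, Sports): Service A gets 2.1, best alternative 0.6; Service B gets 3.2, best alternative 1.4; Service C gets 4, best alternative 3.1. No profitable deviation — NE.
(Sports, Originals, Licensed): Service A can switch to Licensed (1.4 → 5.7). Not NE.
(Sports, Originals, Sports): Service B can switch to Licensed (1.1 → 4.2). Not NE.
(Sports, Licensed, Licensed): Service A gets 4.9, best alternative 1.2; Service B gets 4.7, best alternative 0.4; Service C gets 5.4, best alternative 2.7. No profitable deviation — NE.
(Sports, Licensed, Sports): Service A can switch to Licensed (0.6 → 2.1). Not NE.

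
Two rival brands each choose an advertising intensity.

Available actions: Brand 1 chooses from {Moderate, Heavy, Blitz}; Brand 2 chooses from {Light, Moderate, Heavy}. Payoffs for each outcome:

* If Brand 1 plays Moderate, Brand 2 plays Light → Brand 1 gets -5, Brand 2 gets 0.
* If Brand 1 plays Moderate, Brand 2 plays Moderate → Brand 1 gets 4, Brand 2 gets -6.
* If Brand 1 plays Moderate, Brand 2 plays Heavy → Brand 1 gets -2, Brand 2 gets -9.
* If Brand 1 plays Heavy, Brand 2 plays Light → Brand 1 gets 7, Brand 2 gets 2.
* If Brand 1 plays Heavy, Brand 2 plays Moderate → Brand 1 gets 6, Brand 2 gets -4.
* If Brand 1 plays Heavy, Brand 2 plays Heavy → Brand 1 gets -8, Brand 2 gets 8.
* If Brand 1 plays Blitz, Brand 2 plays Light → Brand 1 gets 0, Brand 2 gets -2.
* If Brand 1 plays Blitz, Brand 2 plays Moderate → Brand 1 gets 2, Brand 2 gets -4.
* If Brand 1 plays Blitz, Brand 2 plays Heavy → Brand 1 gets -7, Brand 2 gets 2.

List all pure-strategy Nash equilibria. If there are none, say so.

Brand 1 against Light: payoffs -5, 7, 0 → best response Heavy.
Brand 1 against Moderate: payoffs 4, 6, 2 → best response Heavy.
Brand 1 against Heavy: payoffs -2, -8, -7 → best response Moderate.
Brand 2 against Moderate: payoffs 0, -6, -9 → best response Light.
Brand 2 against Heavy: payoffs 2, -4, 8 → best response Heavy.
Brand 2 against Blitz: payoffs -2, -4, 2 → best response Heavy.
No profile is a mutual best response for all players.

No pure-strategy Nash equilibrium.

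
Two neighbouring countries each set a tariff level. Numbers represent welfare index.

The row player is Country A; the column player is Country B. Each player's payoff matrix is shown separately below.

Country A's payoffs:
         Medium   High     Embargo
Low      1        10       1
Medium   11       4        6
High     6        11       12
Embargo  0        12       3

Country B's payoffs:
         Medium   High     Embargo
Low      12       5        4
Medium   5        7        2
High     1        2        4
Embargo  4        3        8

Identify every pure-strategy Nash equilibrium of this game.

The unique pure-strategy Nash equilibrium is (High, Embargo).

Country A against Medium: payoffs 1, 11, 6, 0 → best response Medium.
Country A against High: payoffs 10, 4, 11, 12 → best response Embargo.
Country A against Embargo: payoffs 1, 6, 12, 3 → best response High.
Country B against Low: payoffs 12, 5, 4 → best response Medium.
Country B against Medium: payoffs 5, 7, 2 → best response High.
Country B against High: payoffs 1, 2, 4 → best response Embargo.
Country B against Embargo: payoffs 4, 3, 8 → best response Embargo.
Mutual best responses: (High, Embargo).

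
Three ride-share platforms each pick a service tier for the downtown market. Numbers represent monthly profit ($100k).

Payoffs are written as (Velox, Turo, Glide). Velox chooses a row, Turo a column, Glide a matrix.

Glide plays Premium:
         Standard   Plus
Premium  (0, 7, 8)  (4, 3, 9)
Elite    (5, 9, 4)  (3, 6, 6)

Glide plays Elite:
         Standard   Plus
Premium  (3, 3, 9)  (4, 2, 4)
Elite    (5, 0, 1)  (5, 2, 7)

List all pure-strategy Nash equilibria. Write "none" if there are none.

Velox against (Standard, Premium): payoffs 0, 5 → best response Elite.
Velox against (Standard, Elite): payoffs 3, 5 → best response Elite.
Velox against (Plus, Premium): payoffs 4, 3 → best response Premium.
Velox against (Plus, Elite): payoffs 4, 5 → best response Elite.
Turo against (Premium, Premium): payoffs 7, 3 → best response Standard.
Turo against (Premium, Elite): payoffs 3, 2 → best response Standard.
Turo against (Elite, Premium): payoffs 9, 6 → best response Standard.
Turo against (Elite, Elite): payoffs 0, 2 → best response Plus.
Glide against (Premium, Standard): payoffs 8, 9 → best response Elite.
Glide against (Premium, Plus): payoffs 9, 4 → best response Premium.
Glide against (Elite, Standard): payoffs 4, 1 → best response Premium.
Glide against (Elite, Plus): payoffs 6, 7 → best response Elite.
Mutual best responses: (Elite, Standard, Premium); (Elite, Plus, Elite).

Pure-strategy Nash equilibria: (Elite, Standard, Premium); (Elite, Plus, Elite)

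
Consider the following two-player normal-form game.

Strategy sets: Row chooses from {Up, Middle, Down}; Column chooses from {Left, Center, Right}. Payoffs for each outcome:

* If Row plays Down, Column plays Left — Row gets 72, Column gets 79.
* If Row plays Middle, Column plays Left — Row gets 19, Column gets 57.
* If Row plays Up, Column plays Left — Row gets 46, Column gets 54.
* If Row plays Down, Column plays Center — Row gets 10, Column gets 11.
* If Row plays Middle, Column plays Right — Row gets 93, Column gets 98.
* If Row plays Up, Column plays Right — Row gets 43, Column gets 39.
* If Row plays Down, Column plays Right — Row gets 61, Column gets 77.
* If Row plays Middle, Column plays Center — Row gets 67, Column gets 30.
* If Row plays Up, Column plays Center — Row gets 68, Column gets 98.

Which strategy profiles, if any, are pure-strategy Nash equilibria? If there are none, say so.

(Up, Center), (Middle, Right), (Down, Left)

(Up, Left): Row can switch to Down (46 → 72). Not NE.
(Up, Center): Row gets 68, best alternative 67; Column gets 98, best alternative 54. No profitable deviation — NE.
(Up, Right): Row can switch to Middle (43 → 93). Not NE.
(Middle, Left): Row can switch to Up (19 → 46). Not NE.
(Middle, Center): Row can switch to Up (67 → 68). Not NE.
(Middle, Right): Row gets 93, best alternative 61; Column gets 98, best alternative 57. No profitable deviation — NE.
(Down, Left): Row gets 72, best alternative 46; Column gets 79, best alternative 77. No profitable deviation — NE.
(Down, Center): Row can switch to Up (10 → 68). Not NE.
(Down, Right): Row can switch to Middle (61 → 93). Not NE.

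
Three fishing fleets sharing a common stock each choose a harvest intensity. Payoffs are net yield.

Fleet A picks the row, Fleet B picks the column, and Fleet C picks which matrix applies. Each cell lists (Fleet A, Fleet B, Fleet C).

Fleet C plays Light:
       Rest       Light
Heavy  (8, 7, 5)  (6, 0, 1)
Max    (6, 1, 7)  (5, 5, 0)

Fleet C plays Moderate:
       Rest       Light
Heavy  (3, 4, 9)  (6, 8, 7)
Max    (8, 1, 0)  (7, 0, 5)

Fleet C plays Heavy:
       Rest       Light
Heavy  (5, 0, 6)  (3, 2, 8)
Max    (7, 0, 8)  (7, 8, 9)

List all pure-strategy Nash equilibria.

Fleet A against (Rest, Light): payoffs 8, 6 → best response Heavy.
Fleet A against (Rest, Moderate): payoffs 3, 8 → best response Max.
Fleet A against (Rest, Heavy): payoffs 5, 7 → best response Max.
Fleet A against (Light, Light): payoffs 6, 5 → best response Heavy.
Fleet A against (Light, Moderate): payoffs 6, 7 → best response Max.
Fleet A against (Light, Heavy): payoffs 3, 7 → best response Max.
Fleet B against (Heavy, Light): payoffs 7, 0 → best response Rest.
Fleet B against (Heavy, Moderate): payoffs 4, 8 → best response Light.
Fleet B against (Heavy, Heavy): payoffs 0, 2 → best response Light.
Fleet B against (Max, Light): payoffs 1, 5 → best response Light.
Fleet B against (Max, Moderate): payoffs 1, 0 → best response Rest.
Fleet B against (Max, Heavy): payoffs 0, 8 → best response Light.
Fleet C against (Heavy, Rest): payoffs 5, 9, 6 → best response Moderate.
Fleet C against (Heavy, Light): payoffs 1, 7, 8 → best response Heavy.
Fleet C against (Max, Rest): payoffs 7, 0, 8 → best response Heavy.
Fleet C against (Max, Light): payoffs 0, 5, 9 → best response Heavy.
Mutual best responses: (Max, Light, Heavy).

The unique pure-strategy Nash equilibrium is (Max, Light, Heavy).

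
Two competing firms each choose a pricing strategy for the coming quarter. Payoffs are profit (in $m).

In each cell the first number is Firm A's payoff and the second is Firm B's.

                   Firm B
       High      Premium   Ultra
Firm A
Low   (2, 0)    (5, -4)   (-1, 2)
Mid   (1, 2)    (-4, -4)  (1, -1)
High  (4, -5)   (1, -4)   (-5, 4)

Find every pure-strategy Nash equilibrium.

none

Firm A against High: payoffs 2, 1, 4 → best response High.
Firm A against Premium: payoffs 5, -4, 1 → best response Low.
Firm A against Ultra: payoffs -1, 1, -5 → best response Mid.
Firm B against Low: payoffs 0, -4, 2 → best response Ultra.
Firm B against Mid: payoffs 2, -4, -1 → best response High.
Firm B against High: payoffs -5, -4, 4 → best response Ultra.
No profile is a mutual best response for all players.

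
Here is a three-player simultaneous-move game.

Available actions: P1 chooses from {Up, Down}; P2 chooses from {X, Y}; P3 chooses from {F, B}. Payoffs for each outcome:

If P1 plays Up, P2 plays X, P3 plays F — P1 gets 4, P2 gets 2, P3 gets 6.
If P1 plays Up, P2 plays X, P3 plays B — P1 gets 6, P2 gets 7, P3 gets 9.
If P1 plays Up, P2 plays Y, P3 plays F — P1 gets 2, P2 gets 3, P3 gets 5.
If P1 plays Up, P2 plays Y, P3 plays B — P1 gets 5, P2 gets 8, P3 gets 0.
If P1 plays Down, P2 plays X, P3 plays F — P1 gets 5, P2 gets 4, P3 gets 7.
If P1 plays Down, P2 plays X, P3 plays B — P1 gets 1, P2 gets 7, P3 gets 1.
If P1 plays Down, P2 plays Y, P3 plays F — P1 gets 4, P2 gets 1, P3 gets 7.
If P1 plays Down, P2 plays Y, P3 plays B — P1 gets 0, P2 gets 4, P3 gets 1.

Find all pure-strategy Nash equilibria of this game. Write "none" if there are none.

(Down, X, F)

(Up, X, F): P1 can switch to Down (4 → 5). Not NE.
(Up, X, B): P2 can switch to Y (7 → 8). Not NE.
(Up, Y, F): P1 can switch to Down (2 → 4). Not NE.
(Up, Y, B): P3 can switch to F (0 → 5). Not NE.
(Down, X, F): P1 gets 5, best alternative 4; P2 gets 4, best alternative 1; P3 gets 7, best alternative 1. No profitable deviation — NE.
(Down, X, B): P1 can switch to Up (1 → 6). Not NE.
(Down, Y, F): P2 can switch to X (1 → 4). Not NE.
(Down, Y, B): P1 can switch to Up (0 → 5). Not NE.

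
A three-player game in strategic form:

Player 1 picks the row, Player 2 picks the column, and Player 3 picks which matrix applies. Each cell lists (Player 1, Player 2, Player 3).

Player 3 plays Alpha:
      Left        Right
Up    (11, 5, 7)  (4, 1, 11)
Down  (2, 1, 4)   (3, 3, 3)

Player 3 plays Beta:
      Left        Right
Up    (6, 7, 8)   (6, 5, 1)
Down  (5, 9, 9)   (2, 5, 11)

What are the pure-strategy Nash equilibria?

Player 1 against (Left, Alpha): payoffs 11, 2 → best response Up.
Player 1 against (Left, Beta): payoffs 6, 5 → best response Up.
Player 1 against (Right, Alpha): payoffs 4, 3 → best response Up.
Player 1 against (Right, Beta): payoffs 6, 2 → best response Up.
Player 2 against (Up, Alpha): payoffs 5, 1 → best response Left.
Player 2 against (Up, Beta): payoffs 7, 5 → best response Left.
Player 2 against (Down, Alpha): payoffs 1, 3 → best response Right.
Player 2 against (Down, Beta): payoffs 9, 5 → best response Left.
Player 3 against (Up, Left): payoffs 7, 8 → best response Beta.
Player 3 against (Up, Right): payoffs 11, 1 → best response Alpha.
Player 3 against (Down, Left): payoffs 4, 9 → best response Beta.
Player 3 against (Down, Right): payoffs 3, 11 → best response Beta.
Mutual best responses: (Up, Left, Beta).

Pure NE: (Up, Left, Beta)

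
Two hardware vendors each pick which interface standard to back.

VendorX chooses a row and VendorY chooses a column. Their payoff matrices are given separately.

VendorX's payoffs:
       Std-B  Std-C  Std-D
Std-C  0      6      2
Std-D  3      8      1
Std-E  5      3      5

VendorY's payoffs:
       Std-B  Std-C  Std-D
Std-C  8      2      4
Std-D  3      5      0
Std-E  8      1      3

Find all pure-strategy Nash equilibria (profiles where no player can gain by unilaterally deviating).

VendorX against Std-B: payoffs 0, 3, 5 → best response Std-E.
VendorX against Std-C: payoffs 6, 8, 3 → best response Std-D.
VendorX against Std-D: payoffs 2, 1, 5 → best response Std-E.
VendorY against Std-C: payoffs 8, 2, 4 → best response Std-B.
VendorY against Std-D: payoffs 3, 5, 0 → best response Std-C.
VendorY against Std-E: payoffs 8, 1, 3 → best response Std-B.
Mutual best responses: (Std-D, Std-C); (Std-E, Std-B).

(Std-D, Std-C), (Std-E, Std-B)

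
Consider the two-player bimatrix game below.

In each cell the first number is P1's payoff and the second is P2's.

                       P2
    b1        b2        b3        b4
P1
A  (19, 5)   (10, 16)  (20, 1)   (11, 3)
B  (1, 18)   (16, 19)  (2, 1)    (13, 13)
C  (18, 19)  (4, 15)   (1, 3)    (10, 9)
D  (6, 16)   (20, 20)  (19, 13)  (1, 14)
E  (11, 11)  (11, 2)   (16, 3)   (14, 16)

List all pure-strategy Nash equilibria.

Pure-strategy Nash equilibria: (D, b2) and (E, b4)

P1 against b1: payoffs 19, 1, 18, 6, 11 → best response A.
P1 against b2: payoffs 10, 16, 4, 20, 11 → best response D.
P1 against b3: payoffs 20, 2, 1, 19, 16 → best response A.
P1 against b4: payoffs 11, 13, 10, 1, 14 → best response E.
P2 against A: payoffs 5, 16, 1, 3 → best response b2.
P2 against B: payoffs 18, 19, 1, 13 → best response b2.
P2 against C: payoffs 19, 15, 3, 9 → best response b1.
P2 against D: payoffs 16, 20, 13, 14 → best response b2.
P2 against E: payoffs 11, 2, 3, 16 → best response b4.
Mutual best responses: (D, b2); (E, b4).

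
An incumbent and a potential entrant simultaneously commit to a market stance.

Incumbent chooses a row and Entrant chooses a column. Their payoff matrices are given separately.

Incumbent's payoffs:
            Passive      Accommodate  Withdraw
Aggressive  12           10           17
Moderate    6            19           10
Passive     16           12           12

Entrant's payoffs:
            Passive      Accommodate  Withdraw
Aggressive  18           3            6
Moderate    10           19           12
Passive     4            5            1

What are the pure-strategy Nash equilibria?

Pure NE: (Moderate, Accommodate)

Incumbent against Passive: payoffs 12, 6, 16 → best response Passive.
Incumbent against Accommodate: payoffs 10, 19, 12 → best response Moderate.
Incumbent against Withdraw: payoffs 17, 10, 12 → best response Aggressive.
Entrant against Aggressive: payoffs 18, 3, 6 → best response Passive.
Entrant against Moderate: payoffs 10, 19, 12 → best response Accommodate.
Entrant against Passive: payoffs 4, 5, 1 → best response Accommodate.
Mutual best responses: (Moderate, Accommodate).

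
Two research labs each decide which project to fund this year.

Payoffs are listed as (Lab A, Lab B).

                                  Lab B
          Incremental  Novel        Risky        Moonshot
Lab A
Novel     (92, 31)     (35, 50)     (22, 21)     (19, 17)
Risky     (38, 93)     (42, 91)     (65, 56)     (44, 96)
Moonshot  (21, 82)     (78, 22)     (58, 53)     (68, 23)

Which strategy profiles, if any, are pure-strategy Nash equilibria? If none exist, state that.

Lab A against Incremental: payoffs 92, 38, 21 → best response Novel.
Lab A against Novel: payoffs 35, 42, 78 → best response Moonshot.
Lab A against Risky: payoffs 22, 65, 58 → best response Risky.
Lab A against Moonshot: payoffs 19, 44, 68 → best response Moonshot.
Lab B against Novel: payoffs 31, 50, 21, 17 → best response Novel.
Lab B against Risky: payoffs 93, 91, 56, 96 → best response Moonshot.
Lab B against Moonshot: payoffs 82, 22, 53, 23 → best response Incremental.
No profile is a mutual best response for all players.

none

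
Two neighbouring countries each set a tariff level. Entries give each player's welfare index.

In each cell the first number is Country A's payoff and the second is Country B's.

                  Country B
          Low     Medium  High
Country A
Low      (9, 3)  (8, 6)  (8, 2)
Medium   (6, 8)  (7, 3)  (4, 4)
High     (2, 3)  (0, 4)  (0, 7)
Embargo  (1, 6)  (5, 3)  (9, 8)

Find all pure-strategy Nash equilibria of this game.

The pure Nash equilibria are (Low, Medium), (Embargo, High).

Country A against Low: payoffs 9, 6, 2, 1 → best response Low.
Country A against Medium: payoffs 8, 7, 0, 5 → best response Low.
Country A against High: payoffs 8, 4, 0, 9 → best response Embargo.
Country B against Low: payoffs 3, 6, 2 → best response Medium.
Country B against Medium: payoffs 8, 3, 4 → best response Low.
Country B against High: payoffs 3, 4, 7 → best response High.
Country B against Embargo: payoffs 6, 3, 8 → best response High.
Mutual best responses: (Low, Medium); (Embargo, High).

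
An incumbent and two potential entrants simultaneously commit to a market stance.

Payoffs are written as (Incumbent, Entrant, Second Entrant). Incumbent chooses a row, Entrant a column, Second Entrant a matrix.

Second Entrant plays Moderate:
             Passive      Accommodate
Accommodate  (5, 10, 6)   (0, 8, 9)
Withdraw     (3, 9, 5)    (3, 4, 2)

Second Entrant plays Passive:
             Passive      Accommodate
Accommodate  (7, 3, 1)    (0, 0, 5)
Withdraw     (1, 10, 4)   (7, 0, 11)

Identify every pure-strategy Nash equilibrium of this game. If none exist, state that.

The unique pure-strategy Nash equilibrium is (Accommodate, Passive, Moderate).

Incumbent against (Passive, Moderate): payoffs 5, 3 → best response Accommodate.
Incumbent against (Passive, Passive): payoffs 7, 1 → best response Accommodate.
Incumbent against (Accommodate, Moderate): payoffs 0, 3 → best response Withdraw.
Incumbent against (Accommodate, Passive): payoffs 0, 7 → best response Withdraw.
Entrant against (Accommodate, Moderate): payoffs 10, 8 → best response Passive.
Entrant against (Accommodate, Passive): payoffs 3, 0 → best response Passive.
Entrant against (Withdraw, Moderate): payoffs 9, 4 → best response Passive.
Entrant against (Withdraw, Passive): payoffs 10, 0 → best response Passive.
Second Entrant against (Accommodate, Passive): payoffs 6, 1 → best response Moderate.
Second Entrant against (Accommodate, Accommodate): payoffs 9, 5 → best response Moderate.
Second Entrant against (Withdraw, Passive): payoffs 5, 4 → best response Moderate.
Second Entrant against (Withdraw, Accommodate): payoffs 2, 11 → best response Passive.
Mutual best responses: (Accommodate, Passive, Moderate).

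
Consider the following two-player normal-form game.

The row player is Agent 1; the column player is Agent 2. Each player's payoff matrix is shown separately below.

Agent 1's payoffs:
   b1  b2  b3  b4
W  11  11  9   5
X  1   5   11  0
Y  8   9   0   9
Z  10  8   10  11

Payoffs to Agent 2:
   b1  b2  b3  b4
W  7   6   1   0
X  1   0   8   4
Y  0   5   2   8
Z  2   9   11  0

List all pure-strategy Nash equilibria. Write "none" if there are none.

Agent 1 against b1: payoffs 11, 1, 8, 10 → best response W.
Agent 1 against b2: payoffs 11, 5, 9, 8 → best response W.
Agent 1 against b3: payoffs 9, 11, 0, 10 → best response X.
Agent 1 against b4: payoffs 5, 0, 9, 11 → best response Z.
Agent 2 against W: payoffs 7, 6, 1, 0 → best response b1.
Agent 2 against X: payoffs 1, 0, 8, 4 → best response b3.
Agent 2 against Y: payoffs 0, 5, 2, 8 → best response b4.
Agent 2 against Z: payoffs 2, 9, 11, 0 → best response b3.
Mutual best responses: (W, b1); (X, b3).

Pure-strategy Nash equilibria: (W, b1) and (X, b3)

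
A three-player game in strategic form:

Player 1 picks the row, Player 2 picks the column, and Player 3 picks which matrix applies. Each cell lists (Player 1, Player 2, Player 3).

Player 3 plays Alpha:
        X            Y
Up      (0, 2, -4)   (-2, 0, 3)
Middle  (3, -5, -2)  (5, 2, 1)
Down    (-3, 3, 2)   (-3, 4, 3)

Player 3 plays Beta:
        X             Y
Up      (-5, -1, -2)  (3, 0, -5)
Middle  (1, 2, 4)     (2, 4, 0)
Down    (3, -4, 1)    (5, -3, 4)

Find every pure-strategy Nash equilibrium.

Player 1 against (X, Alpha): payoffs 0, 3, -3 → best response Middle.
Player 1 against (X, Beta): payoffs -5, 1, 3 → best response Down.
Player 1 against (Y, Alpha): payoffs -2, 5, -3 → best response Middle.
Player 1 against (Y, Beta): payoffs 3, 2, 5 → best response Down.
Player 2 against (Up, Alpha): payoffs 2, 0 → best response X.
Player 2 against (Up, Beta): payoffs -1, 0 → best response Y.
Player 2 against (Middle, Alpha): payoffs -5, 2 → best response Y.
Player 2 against (Middle, Beta): payoffs 2, 4 → best response Y.
Player 2 against (Down, Alpha): payoffs 3, 4 → best response Y.
Player 2 against (Down, Beta): payoffs -4, -3 → best response Y.
Player 3 against (Up, X): payoffs -4, -2 → best response Beta.
Player 3 against (Up, Y): payoffs 3, -5 → best response Alpha.
Player 3 against (Middle, X): payoffs -2, 4 → best response Beta.
Player 3 against (Middle, Y): payoffs 1, 0 → best response Alpha.
Player 3 against (Down, X): payoffs 2, 1 → best response Alpha.
Player 3 against (Down, Y): payoffs 3, 4 → best response Beta.
Mutual best responses: (Middle, Y, Alpha); (Down, Y, Beta).

The pure Nash equilibria are (Middle, Y, Alpha) and (Down, Y, Beta).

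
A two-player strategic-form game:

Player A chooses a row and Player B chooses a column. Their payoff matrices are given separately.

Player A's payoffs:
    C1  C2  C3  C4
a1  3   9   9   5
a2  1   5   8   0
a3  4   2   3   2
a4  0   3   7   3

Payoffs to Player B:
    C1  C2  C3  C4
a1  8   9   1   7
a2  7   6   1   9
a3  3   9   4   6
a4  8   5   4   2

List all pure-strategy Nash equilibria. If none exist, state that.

Check each profile: it is a Nash equilibrium iff no player can strictly gain by switching unilaterally.
(a1, C1): Player A can switch to a3 (3 → 4). Not NE.
(a1, C2): Player A gets 9, best alternative 5; Player B gets 9, best alternative 8. No profitable deviation — NE.
(a1, C3): Player B can switch to C1 (1 → 8). Not NE.
(a1, C4): Player B can switch to C1 (7 → 8). Not NE.
(a2, C1): Player A can switch to a1 (1 → 3). Not NE.
(a2, C2): Player A can switch to a1 (5 → 9). Not NE.
(a2, C3): Player A can switch to a1 (8 → 9). Not NE.
(a2, C4): Player A can switch to a1 (0 → 5). Not NE.
(a3, C1): Player B can switch to C2 (3 → 9). Not NE.
(a3, C2): Player A can switch to a1 (2 → 9). Not NE.
(a3, C3): Player A can switch to a1 (3 → 9). Not NE.
(a3, C4): Player A can switch to a1 (2 → 5). Not NE.
(a4, C1): Player A can switch to a1 (0 → 3). Not NE.
(The remaining 3 profiles each have a profitable deviation by the same check.)

The unique pure-strategy Nash equilibrium is (a1, C2).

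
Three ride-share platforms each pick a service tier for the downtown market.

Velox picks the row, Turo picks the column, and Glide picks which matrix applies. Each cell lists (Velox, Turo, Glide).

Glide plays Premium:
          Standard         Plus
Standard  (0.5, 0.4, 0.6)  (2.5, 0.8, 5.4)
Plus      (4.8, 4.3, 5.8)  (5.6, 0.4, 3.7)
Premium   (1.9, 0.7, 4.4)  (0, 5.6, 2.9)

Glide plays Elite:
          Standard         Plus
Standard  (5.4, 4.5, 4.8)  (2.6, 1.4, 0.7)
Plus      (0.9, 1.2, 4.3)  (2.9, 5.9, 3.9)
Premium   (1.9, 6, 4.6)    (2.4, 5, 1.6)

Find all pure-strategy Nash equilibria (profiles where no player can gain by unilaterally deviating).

(Standard, Standard, Elite), (Plus, Standard, Premium), (Plus, Plus, Elite)

(Standard, Standard, Premium): Velox can switch to Plus (0.5 → 4.8). Not NE.
(Standard, Standard, Elite): Velox gets 5.4, best alternative 1.9; Turo gets 4.5, best alternative 1.4; Glide gets 4.8, best alternative 0.6. No profitable deviation — NE.
(Standard, Plus, Premium): Velox can switch to Plus (2.5 → 5.6). Not NE.
(Standard, Plus, Elite): Velox can switch to Plus (2.6 → 2.9). Not NE.
(Plus, Standard, Premium): Velox gets 4.8, best alternative 1.9; Turo gets 4.3, best alternative 0.4; Glide gets 5.8, best alternative 4.3. No profitable deviation — NE.
(Plus, Standard, Elite): Velox can switch to Standard (0.9 → 5.4). Not NE.
(Plus, Plus, Premium): Turo can switch to Standard (0.4 → 4.3). Not NE.
(Plus, Plus, Elite): Velox gets 2.9, best alternative 2.6; Turo gets 5.9, best alternative 1.2; Glide gets 3.9, best alternative 3.7. No profitable deviation — NE.
(Premium, Standard, Premium): Velox can switch to Plus (1.9 → 4.8). Not NE.
(The remaining 3 profiles each have a profitable deviation by the same check.)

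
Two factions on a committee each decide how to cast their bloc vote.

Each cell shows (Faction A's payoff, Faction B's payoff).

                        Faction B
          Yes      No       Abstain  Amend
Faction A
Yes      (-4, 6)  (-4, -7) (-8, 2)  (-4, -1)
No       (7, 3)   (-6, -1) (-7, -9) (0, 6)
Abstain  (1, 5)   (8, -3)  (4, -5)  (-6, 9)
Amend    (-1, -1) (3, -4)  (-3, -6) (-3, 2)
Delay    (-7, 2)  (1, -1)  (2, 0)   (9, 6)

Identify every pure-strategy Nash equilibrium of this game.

Pure NE: (Delay, Amend)

Check each profile: it is a Nash equilibrium iff no player can strictly gain by switching unilaterally.
(Yes, Yes): Faction A can switch to No (-4 → 7). Not NE.
(Yes, No): Faction A can switch to Abstain (-4 → 8). Not NE.
(Yes, Abstain): Faction A can switch to No (-8 → -7). Not NE.
(Yes, Amend): Faction A can switch to No (-4 → 0). Not NE.
(No, Yes): Faction B can switch to Amend (3 → 6). Not NE.
(No, No): Faction A can switch to Yes (-6 → -4). Not NE.
(No, Abstain): Faction A can switch to Abstain (-7 → 4). Not NE.
(No, Amend): Faction A can switch to Delay (0 → 9). Not NE.
(Delay, Amend): Faction A gets 9, best alternative 0; Faction B gets 6, best alternative 2. No profitable deviation — NE.
(The remaining 11 profiles each have a profitable deviation by the same check.)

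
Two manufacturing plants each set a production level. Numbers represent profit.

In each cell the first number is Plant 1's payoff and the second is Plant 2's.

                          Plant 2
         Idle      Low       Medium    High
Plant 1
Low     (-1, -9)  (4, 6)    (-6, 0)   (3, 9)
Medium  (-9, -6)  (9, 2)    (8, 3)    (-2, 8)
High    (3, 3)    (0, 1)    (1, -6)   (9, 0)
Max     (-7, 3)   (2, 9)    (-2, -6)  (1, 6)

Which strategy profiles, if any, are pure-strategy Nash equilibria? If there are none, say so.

Mark each player's best response to every combination of opponents' strategies; a profile where every player is best-responding is a pure Nash equilibrium.
Plant 1 against Idle: payoffs -1, -9, 3, -7 → best response High.
Plant 1 against Low: payoffs 4, 9, 0, 2 → best response Medium.
Plant 1 against Medium: payoffs -6, 8, 1, -2 → best response Medium.
Plant 1 against High: payoffs 3, -2, 9, 1 → best response High.
Plant 2 against Low: payoffs -9, 6, 0, 9 → best response High.
Plant 2 against Medium: payoffs -6, 2, 3, 8 → best response High.
Plant 2 against High: payoffs 3, 1, -6, 0 → best response Idle.
Plant 2 against Max: payoffs 3, 9, -6, 6 → best response Low.
Mutual best responses: (High, Idle).

Pure NE: (High, Idle)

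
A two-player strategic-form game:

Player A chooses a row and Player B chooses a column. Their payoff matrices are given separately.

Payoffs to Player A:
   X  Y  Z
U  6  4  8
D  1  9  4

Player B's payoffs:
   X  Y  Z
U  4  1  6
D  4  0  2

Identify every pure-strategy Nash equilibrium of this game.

Player A against X: payoffs 6, 1 → best response U.
Player A against Y: payoffs 4, 9 → best response D.
Player A against Z: payoffs 8, 4 → best response U.
Player B against U: payoffs 4, 1, 6 → best response Z.
Player B against D: payoffs 4, 0, 2 → best response X.
Mutual best responses: (U, Z).

Pure NE: (U, Z)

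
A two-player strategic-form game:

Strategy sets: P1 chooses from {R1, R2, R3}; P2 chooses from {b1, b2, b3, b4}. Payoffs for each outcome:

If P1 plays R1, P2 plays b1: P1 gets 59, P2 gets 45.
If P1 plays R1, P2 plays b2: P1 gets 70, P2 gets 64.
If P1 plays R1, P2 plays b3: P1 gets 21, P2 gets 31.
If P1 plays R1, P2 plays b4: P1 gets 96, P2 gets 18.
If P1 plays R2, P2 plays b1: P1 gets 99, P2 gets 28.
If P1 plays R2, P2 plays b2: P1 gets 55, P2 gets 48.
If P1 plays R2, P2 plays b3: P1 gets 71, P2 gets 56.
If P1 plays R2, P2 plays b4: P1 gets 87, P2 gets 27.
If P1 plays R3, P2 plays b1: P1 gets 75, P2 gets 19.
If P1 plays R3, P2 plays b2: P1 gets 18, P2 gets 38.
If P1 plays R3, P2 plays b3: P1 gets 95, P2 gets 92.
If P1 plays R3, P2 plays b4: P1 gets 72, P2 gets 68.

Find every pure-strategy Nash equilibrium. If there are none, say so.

Pure-strategy Nash equilibria: (R1, b2); (R3, b3)

P1 against b1: payoffs 59, 99, 75 → best response R2.
P1 against b2: payoffs 70, 55, 18 → best response R1.
P1 against b3: payoffs 21, 71, 95 → best response R3.
P1 against b4: payoffs 96, 87, 72 → best response R1.
P2 against R1: payoffs 45, 64, 31, 18 → best response b2.
P2 against R2: payoffs 28, 48, 56, 27 → best response b3.
P2 against R3: payoffs 19, 38, 92, 68 → best response b3.
Mutual best responses: (R1, b2); (R3, b3).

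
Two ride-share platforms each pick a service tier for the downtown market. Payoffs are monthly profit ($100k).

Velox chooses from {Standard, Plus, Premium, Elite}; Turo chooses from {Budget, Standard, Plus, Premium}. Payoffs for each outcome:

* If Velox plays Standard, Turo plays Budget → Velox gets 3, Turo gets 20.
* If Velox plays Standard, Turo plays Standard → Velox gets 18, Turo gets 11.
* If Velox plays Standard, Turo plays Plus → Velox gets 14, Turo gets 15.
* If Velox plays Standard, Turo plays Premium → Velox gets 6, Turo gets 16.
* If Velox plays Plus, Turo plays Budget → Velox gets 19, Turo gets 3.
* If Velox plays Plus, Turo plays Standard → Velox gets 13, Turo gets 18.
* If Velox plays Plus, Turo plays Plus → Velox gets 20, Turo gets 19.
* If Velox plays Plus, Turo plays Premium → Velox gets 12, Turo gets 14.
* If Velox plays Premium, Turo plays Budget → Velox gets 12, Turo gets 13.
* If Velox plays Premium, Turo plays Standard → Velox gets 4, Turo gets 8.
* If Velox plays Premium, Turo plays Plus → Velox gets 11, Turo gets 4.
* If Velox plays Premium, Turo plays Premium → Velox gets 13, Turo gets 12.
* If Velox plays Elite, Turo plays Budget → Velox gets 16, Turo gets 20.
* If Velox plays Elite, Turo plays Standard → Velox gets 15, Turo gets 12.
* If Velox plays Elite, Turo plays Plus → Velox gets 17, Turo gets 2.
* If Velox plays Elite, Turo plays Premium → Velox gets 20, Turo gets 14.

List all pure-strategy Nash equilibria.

The unique pure-strategy Nash equilibrium is (Plus, Plus).

Velox against Budget: payoffs 3, 19, 12, 16 → best response Plus.
Velox against Standard: payoffs 18, 13, 4, 15 → best response Standard.
Velox against Plus: payoffs 14, 20, 11, 17 → best response Plus.
Velox against Premium: payoffs 6, 12, 13, 20 → best response Elite.
Turo against Standard: payoffs 20, 11, 15, 16 → best response Budget.
Turo against Plus: payoffs 3, 18, 19, 14 → best response Plus.
Turo against Premium: payoffs 13, 8, 4, 12 → best response Budget.
Turo against Elite: payoffs 20, 12, 2, 14 → best response Budget.
Mutual best responses: (Plus, Plus).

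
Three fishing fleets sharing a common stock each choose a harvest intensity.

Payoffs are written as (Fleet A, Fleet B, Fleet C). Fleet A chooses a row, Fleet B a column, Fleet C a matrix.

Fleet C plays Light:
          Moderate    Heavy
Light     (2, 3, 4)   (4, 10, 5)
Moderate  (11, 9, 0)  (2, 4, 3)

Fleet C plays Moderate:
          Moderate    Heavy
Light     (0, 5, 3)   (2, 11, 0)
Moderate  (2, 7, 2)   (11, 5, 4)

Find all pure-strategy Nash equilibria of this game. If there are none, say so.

The pure Nash equilibria are (Light, Heavy, Light) and (Moderate, Moderate, Moderate).

Fleet A against (Moderate, Light): payoffs 2, 11 → best response Moderate.
Fleet A against (Moderate, Moderate): payoffs 0, 2 → best response Moderate.
Fleet A against (Heavy, Light): payoffs 4, 2 → best response Light.
Fleet A against (Heavy, Moderate): payoffs 2, 11 → best response Moderate.
Fleet B against (Light, Light): payoffs 3, 10 → best response Heavy.
Fleet B against (Light, Moderate): payoffs 5, 11 → best response Heavy.
Fleet B against (Moderate, Light): payoffs 9, 4 → best response Moderate.
Fleet B against (Moderate, Moderate): payoffs 7, 5 → best response Moderate.
Fleet C against (Light, Moderate): payoffs 4, 3 → best response Light.
Fleet C against (Light, Heavy): payoffs 5, 0 → best response Light.
Fleet C against (Moderate, Moderate): payoffs 0, 2 → best response Moderate.
Fleet C against (Moderate, Heavy): payoffs 3, 4 → best response Moderate.
Mutual best responses: (Light, Heavy, Light); (Moderate, Moderate, Moderate).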